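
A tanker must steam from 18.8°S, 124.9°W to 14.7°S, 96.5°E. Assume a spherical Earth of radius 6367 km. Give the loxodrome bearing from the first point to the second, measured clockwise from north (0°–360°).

271.8°

Δψ = ln[tan(π/4+φ₂/2)/tan(π/4+φ₁/2)] = +0.0747
Δλ = -2.4190 rad (taken the short way round)
course = atan2(Δλ, Δψ) = 271.77°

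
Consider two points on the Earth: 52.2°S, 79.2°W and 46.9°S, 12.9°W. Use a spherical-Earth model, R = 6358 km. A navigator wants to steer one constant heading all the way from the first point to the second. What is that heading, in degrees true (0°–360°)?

83.0°

Δψ = ln[tan(π/4+φ₂/2)/tan(π/4+φ₁/2)] = +0.1428
Δλ = +1.1572 rad (taken the short way round)
course = atan2(Δλ, Δψ) = 82.97°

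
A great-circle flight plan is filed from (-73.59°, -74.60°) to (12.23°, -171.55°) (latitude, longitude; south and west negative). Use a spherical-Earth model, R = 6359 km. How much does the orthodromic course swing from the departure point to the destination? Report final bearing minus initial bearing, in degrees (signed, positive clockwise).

+76.4°

Initial bearing θ₁ = atan2(sin Δλ cos φ₂, cos φ₁ sin φ₂ − sin φ₁ cos φ₂ cos Δλ) = 266.84°
Final bearing θ₂ = (initial bearing from the destination back to the start) + 180° = 343.22°
Δθ = θ₂ − θ₁ = +76.4°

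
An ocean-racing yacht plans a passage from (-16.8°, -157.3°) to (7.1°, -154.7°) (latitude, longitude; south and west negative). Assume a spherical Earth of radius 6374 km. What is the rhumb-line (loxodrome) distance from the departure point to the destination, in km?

Δψ = ln[tan(π/4+φ₂/2)/tan(π/4+φ₁/2)] = +0.4217;  Δφ = +0.4171 rad,  Δλ = +0.0454 rad
q = Δφ/Δψ = 0.9891
d = R·√(Δφ² + q²Δλ²) = 6374·0.41954 = 2674 km

2674 km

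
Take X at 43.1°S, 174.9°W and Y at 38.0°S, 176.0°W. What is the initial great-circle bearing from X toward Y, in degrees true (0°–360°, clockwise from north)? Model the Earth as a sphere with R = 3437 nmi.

350.3°

θ = atan2( sin Δλ·cos φ₂ ,  cos φ₁ sin φ₂ − sin φ₁ cos φ₂ cos Δλ )
  = atan2(-0.0151, +0.0888) = 350.33°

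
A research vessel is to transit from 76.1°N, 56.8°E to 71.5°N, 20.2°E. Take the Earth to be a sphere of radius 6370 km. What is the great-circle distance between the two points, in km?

Haversine: a = sin²(Δφ/2)+cos φ₁ cos φ₂ sin²(Δλ/2) = 0.00913;  σ = 2·atan2(√a,√(1−a))
σ = 10.963° → d = Rσ = 6370·0.19135 = 1219 km

1219 km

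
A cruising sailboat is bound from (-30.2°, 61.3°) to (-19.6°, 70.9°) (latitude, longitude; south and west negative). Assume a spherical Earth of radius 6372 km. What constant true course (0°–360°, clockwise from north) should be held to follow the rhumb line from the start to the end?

39.3°

Meridional parts: M(φ₁)=-0.5533, M(φ₂)=-0.3490 → ΔM = +0.2044;  Δλ = +0.1676 rad
tan C = Δλ / ΔM = +0.8198 → C = 39.34°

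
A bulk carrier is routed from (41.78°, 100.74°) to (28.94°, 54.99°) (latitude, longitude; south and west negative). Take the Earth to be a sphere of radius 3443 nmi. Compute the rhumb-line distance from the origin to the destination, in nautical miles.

2362 nmi

Rhumb course C = atan2(Δλ, Δψ) with Δψ = ln[tan(π/4+φ₂/2)/tan(π/4+φ₁/2)] = -0.2760, Δλ = -0.7985 → C = 250.94°
d = R·|Δφ| / |cos C| = 3443·0.22410 / 0.32664 = 2362 nmi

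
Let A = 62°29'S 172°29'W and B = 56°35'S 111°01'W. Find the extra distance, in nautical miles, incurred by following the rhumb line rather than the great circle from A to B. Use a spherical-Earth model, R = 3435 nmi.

Great circle: cos σ = sin φ₁ sin φ₂ + cos φ₁ cos φ₂ cos Δλ,  σ = 0.5320 rad → d_gc = 1827.4 nmi
Rhumb line: Δψ = +0.2037, q = Δφ/Δψ = 0.5055, d_rh = R√(Δφ²+q²Δλ²) = 1896.1 nmi
Excess = 1896.1 − 1827.4 = 68.7 ≈ 69 nmi

69 nmi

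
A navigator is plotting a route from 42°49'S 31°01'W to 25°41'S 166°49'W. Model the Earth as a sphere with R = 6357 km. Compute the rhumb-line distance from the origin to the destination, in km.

12510 km

Δψ = ln[tan(π/4+φ₂/2)/tan(π/4+φ₁/2)] = +0.3644;  Δφ = +0.2990 rad,  Δλ = -2.3702 rad
q = Δφ/Δψ = 0.8206
d = R·√(Δφ² + q²Δλ²) = 6357·1.96784 = 12510 km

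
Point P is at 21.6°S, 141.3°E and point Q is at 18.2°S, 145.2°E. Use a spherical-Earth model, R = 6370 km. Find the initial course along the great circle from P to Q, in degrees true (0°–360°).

θ = atan2( sin Δλ·cos φ₂ ,  cos φ₁ sin φ₂ − sin φ₁ cos φ₂ cos Δλ )
  = atan2(+0.0646, +0.0585) = 47.84°

47.8°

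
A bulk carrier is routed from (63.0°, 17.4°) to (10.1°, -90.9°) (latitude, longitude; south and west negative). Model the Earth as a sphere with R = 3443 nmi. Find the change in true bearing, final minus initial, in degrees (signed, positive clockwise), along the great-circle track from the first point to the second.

-85.3°

At departure: θ₁ = atan2(sin Δλ cos φ₂, cos φ₁ sin φ₂ − sin φ₁ cos φ₂ cos Δλ) = 290.80°
At arrival: θ₂ = atan2(sin Δλ cos φ₁, −cos φ₂ sin φ₁ + sin φ₂ cos φ₁ cos Δλ) = 205.54°
Δθ = θ₂ − θ₁ = -85.3°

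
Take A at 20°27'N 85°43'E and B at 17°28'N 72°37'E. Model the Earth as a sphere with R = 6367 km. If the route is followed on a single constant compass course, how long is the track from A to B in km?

Rhumb course C = atan2(Δλ, Δψ) with Δψ = ln[tan(π/4+φ₂/2)/tan(π/4+φ₁/2)] = -0.0551, Δλ = -0.2286 → C = 256.46°
d = R·|Δφ| / |cos C| = 6367·0.05207 / 0.23414 = 1416 km

1416 km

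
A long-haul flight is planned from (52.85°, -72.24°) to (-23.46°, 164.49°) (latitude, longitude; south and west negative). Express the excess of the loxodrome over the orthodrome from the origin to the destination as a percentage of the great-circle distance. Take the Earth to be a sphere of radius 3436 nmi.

Great circle: σ = 2.2411 rad → d_gc = Rσ = 7700.4 nmi
Rhumb: Δφ = -1.3319, Δλ = -2.1515, Δψ = -1.5119, q = Δφ/Δψ = 0.8809 → d_rh = R√(Δφ²+q²Δλ²) = 7959.3 nmi
Excess = (7959.3 − 7700.4) / 7700.4 = 258.9 / 7700.4 = 3.36% ≈ 3.4%

3.4%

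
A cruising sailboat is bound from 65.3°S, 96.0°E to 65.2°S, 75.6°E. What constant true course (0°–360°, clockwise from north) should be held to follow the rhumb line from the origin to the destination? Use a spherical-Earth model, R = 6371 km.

270.7°

Δψ = ln[tan(π/4+φ₂/2)/tan(π/4+φ₁/2)] = +0.0042
Δλ = -0.3560 rad (taken the short way round)
course = atan2(Δλ, Δψ) = 270.67°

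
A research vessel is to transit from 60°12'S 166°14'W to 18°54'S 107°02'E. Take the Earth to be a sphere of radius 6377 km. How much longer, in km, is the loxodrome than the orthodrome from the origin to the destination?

389 km

Great circle: cos σ = sin φ₁ sin φ₂ + cos φ₁ cos φ₂ cos Δλ,  σ = 1.2578 rad → d_gc = 8021.2 km
Rhumb line: Δψ = +0.9879, q = Δφ/Δψ = 0.7296, d_rh = R√(Δφ²+q²Δλ²) = 8410.5 km
Excess = 8410.5 − 8021.2 = 389.3 ≈ 389 km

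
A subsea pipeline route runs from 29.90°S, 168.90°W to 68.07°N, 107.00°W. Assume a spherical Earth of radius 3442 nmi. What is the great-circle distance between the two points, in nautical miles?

Haversine: a = sin²(Δφ/2)+cos φ₁ cos φ₂ sin²(Δλ/2) = 0.65496;  σ = 2·atan2(√a,√(1−a))
σ = 108.054° → d = Rσ = 3442·1.88591 = 6491 nmi

6491 nmi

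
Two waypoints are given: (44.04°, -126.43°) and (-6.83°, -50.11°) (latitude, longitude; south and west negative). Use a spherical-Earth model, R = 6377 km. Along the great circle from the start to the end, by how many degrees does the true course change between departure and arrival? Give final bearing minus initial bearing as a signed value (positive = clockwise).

+31.0°

Initial bearing θ₁ = atan2(sin Δλ cos φ₂, cos φ₁ sin φ₂ − sin φ₁ cos φ₂ cos Δλ) = 104.46°
Final bearing θ₂ = (initial bearing from the destination back to the start) + 180° = 135.49°
Δθ = θ₂ − θ₁ = +31.0°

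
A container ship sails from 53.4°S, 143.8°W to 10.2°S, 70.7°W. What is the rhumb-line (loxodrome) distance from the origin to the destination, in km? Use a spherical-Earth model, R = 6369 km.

Δψ = ln[tan(π/4+φ₂/2)/tan(π/4+φ₁/2)] = +0.9275;  Δφ = +0.7540 rad,  Δλ = +1.2758 rad
q = Δφ/Δψ = 0.8129
d = R·√(Δφ² + q²Δλ²) = 6369·1.28224 = 8167 km

8167 km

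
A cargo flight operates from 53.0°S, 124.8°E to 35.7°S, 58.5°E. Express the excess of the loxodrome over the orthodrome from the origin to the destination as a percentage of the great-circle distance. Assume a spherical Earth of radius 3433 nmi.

3.0%

Great circle: σ = 0.8467 rad → d_gc = Rσ = 2906.6 nmi
Rhumb: Δφ = +0.3019, Δλ = -1.1572, Δψ = +0.4270, q = Δφ/Δψ = 0.7071 → d_rh = R√(Δφ²+q²Δλ²) = 2994.1 nmi
Excess = (2994.1 − 2906.6) / 2906.6 = 87.5 / 2906.6 = 3.01% ≈ 3.0%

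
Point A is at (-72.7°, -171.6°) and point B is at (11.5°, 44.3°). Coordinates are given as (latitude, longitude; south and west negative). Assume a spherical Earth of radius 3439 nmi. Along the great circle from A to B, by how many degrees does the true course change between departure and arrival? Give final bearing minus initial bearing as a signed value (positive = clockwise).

+129.4°

At departure: θ₁ = atan2(sin Δλ cos φ₂, cos φ₁ sin φ₂ − sin φ₁ cos φ₂ cos Δλ) = 219.44°
At arrival: θ₂ = atan2(sin Δλ cos φ₁, −cos φ₂ sin φ₁ + sin φ₂ cos φ₁ cos Δλ) = 348.89°
Δθ = θ₂ − θ₁ = +129.4°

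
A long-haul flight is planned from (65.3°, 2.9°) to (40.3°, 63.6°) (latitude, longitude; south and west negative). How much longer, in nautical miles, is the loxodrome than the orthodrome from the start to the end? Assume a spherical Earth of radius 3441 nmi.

Great circle: cos σ = sin φ₁ sin φ₂ + cos φ₁ cos φ₂ cos Δλ,  σ = 0.7324 rad → d_gc = 2520.2 nmi
Rhumb line: Δψ = -0.7492, q = Δφ/Δψ = 0.5824, d_rh = R√(Δφ²+q²Δλ²) = 2600.5 nmi
Excess = 2600.5 − 2520.2 = 80.3 ≈ 80 nmi

80 nmi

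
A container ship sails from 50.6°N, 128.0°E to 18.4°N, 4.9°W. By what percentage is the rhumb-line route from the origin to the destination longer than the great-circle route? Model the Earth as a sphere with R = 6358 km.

11.9%

Great circle: σ = 1.7376 rad → d_gc = Rσ = 11047.9 km
Rhumb: Δφ = -0.5620, Δλ = -2.3195, Δψ = -0.7003, q = Δφ/Δψ = 0.8025 → d_rh = R√(Δφ²+q²Δλ²) = 12363.2 km
Excess = (12363.2 − 11047.9) / 11047.9 = 1315.3 / 11047.9 = 11.91% ≈ 11.9%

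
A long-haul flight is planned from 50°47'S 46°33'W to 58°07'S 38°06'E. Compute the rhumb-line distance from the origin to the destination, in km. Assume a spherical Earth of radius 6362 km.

5507 km

Rhumb course C = atan2(Δλ, Δψ) with Δψ = ln[tan(π/4+φ₂/2)/tan(π/4+φ₁/2)] = -0.2209, Δλ = +1.4774 → C = 98.50°
d = R·|Δφ| / |cos C| = 6362·0.12799 / 0.14786 = 5507 km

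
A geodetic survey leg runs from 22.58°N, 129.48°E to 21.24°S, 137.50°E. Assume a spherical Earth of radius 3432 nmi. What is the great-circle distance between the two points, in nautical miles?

Haversine: a = sin²(Δφ/2)+cos φ₁ cos φ₂ sin²(Δλ/2) = 0.14345;  σ = 2·atan2(√a,√(1−a))
σ = 44.512° → d = Rσ = 3432·0.77688 = 2666 nmi

2666 nmi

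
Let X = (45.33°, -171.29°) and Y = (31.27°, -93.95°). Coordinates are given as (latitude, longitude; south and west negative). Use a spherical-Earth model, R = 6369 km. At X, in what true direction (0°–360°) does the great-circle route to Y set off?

74.5°

N = sin Δλ·cos φ₂ = +0.8340;  D = cos φ₁ sin φ₂ − sin φ₁ cos φ₂ cos Δλ = +0.2317
initial course = atan2(N, D) = 74.47°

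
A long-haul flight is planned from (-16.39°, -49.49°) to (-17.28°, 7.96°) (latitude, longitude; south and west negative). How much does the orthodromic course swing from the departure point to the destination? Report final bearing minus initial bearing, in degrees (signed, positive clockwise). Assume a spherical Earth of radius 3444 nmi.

-18.0°

At departure: θ₁ = atan2(sin Δλ cos φ₂, cos φ₁ sin φ₂ − sin φ₁ cos φ₂ cos Δλ) = 99.87°
At arrival: θ₂ = atan2(sin Δλ cos φ₁, −cos φ₂ sin φ₁ + sin φ₂ cos φ₁ cos Δλ) = 81.83°
Δθ = θ₂ − θ₁ = -18.0°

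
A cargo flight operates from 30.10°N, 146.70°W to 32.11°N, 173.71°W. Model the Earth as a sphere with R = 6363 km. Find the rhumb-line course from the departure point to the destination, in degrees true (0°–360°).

Meridional parts: M(φ₁)=+0.5513, M(φ₂)=+0.5923 → ΔM = +0.0410;  Δλ = -0.4714 rad
tan C = Δλ / ΔM = -11.5047 → C = 274.97°

275.0°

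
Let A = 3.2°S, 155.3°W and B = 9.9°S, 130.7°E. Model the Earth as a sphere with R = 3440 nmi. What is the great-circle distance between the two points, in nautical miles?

Haversine: a = sin²(Δφ/2)+cos φ₁ cos φ₂ sin²(Δλ/2) = 0.35965;  σ = 2·atan2(√a,√(1−a))
σ = 73.698° → d = Rσ = 3440·1.28627 = 4425 nmi

4425 nmi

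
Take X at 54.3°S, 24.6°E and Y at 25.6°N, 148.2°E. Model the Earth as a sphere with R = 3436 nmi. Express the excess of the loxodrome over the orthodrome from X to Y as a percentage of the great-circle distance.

Great circle: σ = 2.2681 rad → d_gc = Rσ = 7793.0 nmi
Rhumb: Δφ = +1.3945, Δλ = +2.1572, Δψ = +1.5956, q = Δφ/Δψ = 0.8740 → d_rh = R√(Δφ²+q²Δλ²) = 8057.7 nmi
Excess = (8057.7 − 7793.0) / 7793.0 = 264.7 / 7793.0 = 3.40% ≈ 3.4%

3.4%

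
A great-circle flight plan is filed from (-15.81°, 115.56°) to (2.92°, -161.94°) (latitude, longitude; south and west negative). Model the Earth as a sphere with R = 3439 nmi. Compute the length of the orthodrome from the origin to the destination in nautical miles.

5018 nmi

Haversine: a = sin²(Δφ/2)+cos φ₁ cos φ₂ sin²(Δλ/2) = 0.44423;  σ = 2·atan2(√a,√(1−a))
σ = 83.596° → d = Rσ = 3439·1.45902 = 5018 nmi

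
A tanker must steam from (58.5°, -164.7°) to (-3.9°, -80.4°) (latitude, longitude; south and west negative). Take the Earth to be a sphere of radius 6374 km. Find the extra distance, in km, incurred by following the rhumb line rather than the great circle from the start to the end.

Great circle: cos σ = sin φ₁ sin φ₂ + cos φ₁ cos φ₂ cos Δλ,  σ = 1.5770 rad → d_gc = 10051.89 km
Rhumb line: Δψ = -1.3339, q = Δφ/Δψ = 0.8165, d_rh = R√(Δφ²+q²Δλ²) = 10335.42 km
Excess = 10335.42 − 10051.89 = 283.53 ≈ 284 km

284 km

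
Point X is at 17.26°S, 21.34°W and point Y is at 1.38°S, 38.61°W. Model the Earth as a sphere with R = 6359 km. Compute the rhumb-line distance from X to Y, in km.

2581 km

Δψ = ln[tan(π/4+φ₂/2)/tan(π/4+φ₁/2)] = +0.2818;  Δφ = +0.2772 rad,  Δλ = -0.3014 rad
q = Δφ/Δψ = 0.9835
d = R·√(Δφ² + q²Δλ²) = 6359·0.40582 = 2581 km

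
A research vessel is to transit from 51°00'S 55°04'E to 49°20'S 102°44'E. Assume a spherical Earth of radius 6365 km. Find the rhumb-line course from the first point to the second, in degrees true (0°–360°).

Meridional parts: M(φ₁)=-1.0381, M(φ₂)=-0.9927 → ΔM = +0.0454;  Δλ = +0.8319 rad
tan C = Δλ / ΔM = +18.3174 → C = 86.88°

86.9°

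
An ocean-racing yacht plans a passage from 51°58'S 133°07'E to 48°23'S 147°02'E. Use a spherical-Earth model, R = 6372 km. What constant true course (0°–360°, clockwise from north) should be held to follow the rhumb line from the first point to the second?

Δψ = ln[tan(π/4+φ₂/2)/tan(π/4+φ₁/2)] = +0.0977
Δλ = +0.2429 rad (taken the short way round)
course = atan2(Δλ, Δψ) = 68.09°

68.1°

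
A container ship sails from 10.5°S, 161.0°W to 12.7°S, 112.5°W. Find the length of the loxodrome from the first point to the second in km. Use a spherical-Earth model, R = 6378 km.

5294 km

Δψ = ln[tan(π/4+φ₂/2)/tan(π/4+φ₁/2)] = -0.0392;  Δφ = -0.0384 rad,  Δλ = +0.8465 rad
q = Δφ/Δψ = 0.9795
d = R·√(Δφ² + q²Δλ²) = 6378·0.83003 = 5294 km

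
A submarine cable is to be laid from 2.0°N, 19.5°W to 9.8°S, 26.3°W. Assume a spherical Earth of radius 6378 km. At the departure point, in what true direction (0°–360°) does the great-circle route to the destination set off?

N = sin Δλ·cos φ₂ = -0.1167;  D = cos φ₁ sin φ₂ − sin φ₁ cos φ₂ cos Δλ = -0.2043
initial course = atan2(N, D) = 209.74°

209.7°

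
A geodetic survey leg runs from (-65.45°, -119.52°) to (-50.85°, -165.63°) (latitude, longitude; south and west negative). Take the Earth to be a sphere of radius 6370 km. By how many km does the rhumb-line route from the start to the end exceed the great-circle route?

61 km

Great circle: cos σ = sin φ₁ sin φ₂ + cos φ₁ cos φ₂ cos Δλ,  σ = 0.4794 rad → d_gc = 3054.1 km
Rhumb line: Δψ = +0.4912, q = Δφ/Δψ = 0.5187, d_rh = R√(Δφ²+q²Δλ²) = 3115.5 km
Excess = 3115.5 − 3054.1 = 61.4 ≈ 61 km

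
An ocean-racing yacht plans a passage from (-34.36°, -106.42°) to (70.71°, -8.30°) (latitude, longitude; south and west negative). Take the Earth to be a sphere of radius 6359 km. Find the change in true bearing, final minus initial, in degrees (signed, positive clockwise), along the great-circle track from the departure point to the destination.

At departure: θ₁ = atan2(sin Δλ cos φ₂, cos φ₁ sin φ₂ − sin φ₁ cos φ₂ cos Δλ) = 23.48°
At arrival: θ₂ = atan2(sin Δλ cos φ₁, −cos φ₂ sin φ₁ + sin φ₂ cos φ₁ cos Δλ) = 84.66°
Δθ = θ₂ − θ₁ = +61.2°

+61.2°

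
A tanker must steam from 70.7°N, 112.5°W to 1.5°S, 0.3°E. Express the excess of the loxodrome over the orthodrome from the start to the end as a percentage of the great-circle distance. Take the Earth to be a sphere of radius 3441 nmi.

Great circle: σ = 1.7241 rad → d_gc = Rσ = 5932.8 nmi
Rhumb: Δφ = -1.2601, Δλ = +1.9687, Δψ = -1.7979, q = Δφ/Δψ = 0.7009 → d_rh = R√(Δφ²+q²Δλ²) = 6430.0 nmi
Excess = (6430.0 − 5932.8) / 5932.8 = 497.2 / 5932.8 = 8.38% ≈ 8.4%

8.4%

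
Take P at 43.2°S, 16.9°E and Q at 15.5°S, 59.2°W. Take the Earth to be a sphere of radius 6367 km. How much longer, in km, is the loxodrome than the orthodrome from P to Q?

165 km

Great circle: cos σ = sin φ₁ sin φ₂ + cos φ₁ cos φ₂ cos Δλ,  σ = 1.2114 rad → d_gc = 7713.13 km
Rhumb line: Δψ = +0.5637, q = Δφ/Δψ = 0.8576, d_rh = R√(Δφ²+q²Δλ²) = 7878.58 km
Excess = 7878.58 − 7713.13 = 165.45 ≈ 165 km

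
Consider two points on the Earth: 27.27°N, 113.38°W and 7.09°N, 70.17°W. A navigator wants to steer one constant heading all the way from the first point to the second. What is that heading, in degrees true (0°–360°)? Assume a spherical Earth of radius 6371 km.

116.2°

Meridional parts: M(φ₁)=+0.4950, M(φ₂)=+0.1241 → ΔM = -0.3709;  Δλ = +0.7542 rad
tan C = Δλ / ΔM = -2.0330 → C = 116.19°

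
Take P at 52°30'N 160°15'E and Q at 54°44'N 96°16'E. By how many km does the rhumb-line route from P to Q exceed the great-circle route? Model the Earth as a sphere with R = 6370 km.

147 km

Great circle: cos σ = sin φ₁ sin φ₂ + cos φ₁ cos φ₂ cos Δλ,  σ = 0.6403 rad → d_gc = 4078.6 km
Rhumb line: Δψ = +0.0657, q = Δφ/Δψ = 0.5930, d_rh = R√(Δφ²+q²Δλ²) = 4225.7 km
Excess = 4225.7 − 4078.6 = 147.1 ≈ 147 km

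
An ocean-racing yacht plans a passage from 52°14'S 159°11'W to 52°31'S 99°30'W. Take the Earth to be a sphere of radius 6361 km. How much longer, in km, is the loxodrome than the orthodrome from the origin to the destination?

118 km

Great circle: cos σ = sin φ₁ sin φ₂ + cos φ₁ cos φ₂ cos Δλ,  σ = 0.6173 rad → d_gc = 3926.9 km
Rhumb line: Δψ = -0.0081, q = Δφ/Δψ = 0.6105, d_rh = R√(Δφ²+q²Δλ²) = 4045.3 km
Excess = 4045.3 − 3926.9 = 118.4 ≈ 118 km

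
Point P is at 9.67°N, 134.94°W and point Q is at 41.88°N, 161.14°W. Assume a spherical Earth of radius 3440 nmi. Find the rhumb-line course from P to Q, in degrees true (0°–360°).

Δψ = ln[tan(π/4+φ₂/2)/tan(π/4+φ₁/2)] = +0.6368
Δλ = -0.4573 rad (taken the short way round)
course = atan2(Δλ, Δψ) = 324.32°

324.3°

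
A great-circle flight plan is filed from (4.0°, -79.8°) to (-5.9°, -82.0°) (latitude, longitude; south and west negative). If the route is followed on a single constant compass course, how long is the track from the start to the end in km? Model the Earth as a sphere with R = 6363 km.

Δψ = ln[tan(π/4+φ₂/2)/tan(π/4+φ₁/2)] = -0.1730;  Δφ = -0.1728 rad,  Δλ = -0.0384 rad
q = Δφ/Δψ = 0.9986
d = R·√(Δφ² + q²Δλ²) = 6363·0.17699 = 1126 km

1126 km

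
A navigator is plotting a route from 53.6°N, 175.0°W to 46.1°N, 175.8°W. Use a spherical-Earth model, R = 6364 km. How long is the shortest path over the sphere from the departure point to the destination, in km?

cos σ = sin φ₁ sin φ₂ + cos φ₁ cos φ₂ cos Δλ
      = sin(53.60°)sin(46.10°) + cos(53.60°)cos(46.10°)cos(-0.80°) = 0.9914
σ = 7.518° → d = Rσ = 6364·0.13121 = 835 km

835 km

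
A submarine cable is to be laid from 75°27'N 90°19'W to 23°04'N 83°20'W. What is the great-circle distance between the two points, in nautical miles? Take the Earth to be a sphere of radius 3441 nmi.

cos σ = sin φ₁ sin φ₂ + cos φ₁ cos φ₂ cos Δλ
      = sin(75.45°)sin(23.07°) + cos(75.45°)cos(23.07°)cos(6.98°) = 0.6087
σ = 52.507° → d = Rσ = 3441·0.91642 = 3153 nmi

3153 nmi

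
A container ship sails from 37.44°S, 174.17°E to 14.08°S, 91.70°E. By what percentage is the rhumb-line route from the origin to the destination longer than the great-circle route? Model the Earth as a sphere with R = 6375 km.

2.0%

Great circle: σ = 1.3193 rad → d_gc = Rσ = 8410.8 km
Rhumb: Δφ = +0.4077, Δλ = -1.4394, Δψ = +0.4574, q = Δφ/Δψ = 0.8914 → d_rh = R√(Δφ²+q²Δλ²) = 8582.6 km
Excess = (8582.6 − 8410.8) / 8410.8 = 171.8 / 8410.8 = 2.04% ≈ 2.0%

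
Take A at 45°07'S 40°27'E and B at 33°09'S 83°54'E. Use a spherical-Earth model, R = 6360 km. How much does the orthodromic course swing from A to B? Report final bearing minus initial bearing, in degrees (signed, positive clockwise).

-28.4°

Initial bearing θ₁ = atan2(sin Δλ cos φ₂, cos φ₁ sin φ₂ − sin φ₁ cos φ₂ cos Δλ) = 85.55°
Final bearing θ₂ = (initial bearing from the destination back to the start) + 180° = 57.17°
Δθ = θ₂ − θ₁ = -28.4°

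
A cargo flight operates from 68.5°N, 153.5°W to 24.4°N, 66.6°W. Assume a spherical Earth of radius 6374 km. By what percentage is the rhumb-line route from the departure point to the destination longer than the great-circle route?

Great circle: σ = 1.1566 rad → d_gc = Rσ = 7372.5 km
Rhumb: Δφ = -0.7697, Δλ = +1.5167, Δψ = -1.2221, q = Δφ/Δψ = 0.6298 → d_rh = R√(Δφ²+q²Δλ²) = 7819.1 km
Excess = (7819.1 − 7372.5) / 7372.5 = 446.6 / 7372.5 = 6.06% ≈ 6.1%

6.1%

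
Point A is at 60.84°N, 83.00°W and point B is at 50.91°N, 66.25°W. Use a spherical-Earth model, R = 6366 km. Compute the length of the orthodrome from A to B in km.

cos σ = sin φ₁ sin φ₂ + cos φ₁ cos φ₂ cos Δλ
      = sin(60.84°)sin(50.91°) + cos(60.84°)cos(50.91°)cos(16.75°) = 0.9720
σ = 13.594° → d = Rσ = 6366·0.23727 = 1510 km

1510 km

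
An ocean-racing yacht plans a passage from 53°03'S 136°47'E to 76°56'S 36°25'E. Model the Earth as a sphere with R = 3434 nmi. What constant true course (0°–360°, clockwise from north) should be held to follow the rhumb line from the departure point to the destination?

238.6°

Meridional parts: M(φ₁)=-1.0963, M(φ₂)=-2.1670 → ΔM = -1.0707;  Δλ = -1.7517 rad
tan C = Δλ / ΔM = +1.6361 → C = 238.57°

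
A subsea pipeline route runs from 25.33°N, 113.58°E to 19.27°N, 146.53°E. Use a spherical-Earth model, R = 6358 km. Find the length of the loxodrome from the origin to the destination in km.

Δψ = ln[tan(π/4+φ₂/2)/tan(π/4+φ₁/2)] = -0.1144;  Δφ = -0.1058 rad,  Δλ = +0.5751 rad
q = Δφ/Δψ = 0.9246
d = R·√(Δφ² + q²Δλ²) = 6358·0.54216 = 3447 km

3447 km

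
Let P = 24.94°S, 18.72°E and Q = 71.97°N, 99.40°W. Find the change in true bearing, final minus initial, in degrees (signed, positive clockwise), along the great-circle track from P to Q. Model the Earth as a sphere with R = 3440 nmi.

-90.2°

Initial bearing θ₁ = atan2(sin Δλ cos φ₂, cos φ₁ sin φ₂ − sin φ₁ cos φ₂ cos Δλ) = 341.17°
Final bearing θ₂ = (initial bearing from the destination back to the start) + 180° = 250.97°
Δθ = θ₂ − θ₁ = -90.2°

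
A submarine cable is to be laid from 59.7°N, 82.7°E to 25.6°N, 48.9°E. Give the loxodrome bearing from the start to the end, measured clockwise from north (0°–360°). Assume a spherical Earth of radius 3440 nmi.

214.9°

Meridional parts: M(φ₁)=+1.3065, M(φ₂)=+0.4625 → ΔM = -0.8441;  Δλ = -0.5899 rad
tan C = Δλ / ΔM = +0.6989 → C = 214.95°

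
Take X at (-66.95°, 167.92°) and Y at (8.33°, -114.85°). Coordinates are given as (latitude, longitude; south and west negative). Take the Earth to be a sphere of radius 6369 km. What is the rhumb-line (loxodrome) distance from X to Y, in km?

10594 km

Rhumb course C = atan2(Δλ, Δψ) with Δψ = ln[tan(π/4+φ₂/2)/tan(π/4+φ₁/2)] = +1.7360, Δλ = +1.3479 → C = 37.83°
d = R·|Δφ| / |cos C| = 6369·1.31388 / 0.78986 = 10594 km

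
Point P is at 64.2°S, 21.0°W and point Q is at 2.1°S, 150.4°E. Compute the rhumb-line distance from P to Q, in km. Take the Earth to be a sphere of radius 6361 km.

Δψ = ln[tan(π/4+φ₂/2)/tan(π/4+φ₁/2)] = +1.4372;  Δφ = +1.0838 rad,  Δλ = +2.9915 rad
q = Δφ/Δψ = 0.7541
d = R·√(Δφ² + q²Δλ²) = 6361·2.50280 = 15920 km

15920 km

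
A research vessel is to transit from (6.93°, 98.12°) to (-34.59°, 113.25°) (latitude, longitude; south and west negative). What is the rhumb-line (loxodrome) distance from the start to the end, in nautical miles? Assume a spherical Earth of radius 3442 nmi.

2639 nmi

Δψ = ln[tan(π/4+φ₂/2)/tan(π/4+φ₁/2)] = -0.7654;  Δφ = -0.7247 rad,  Δλ = +0.2641 rad
q = Δφ/Δψ = 0.9468
d = R·√(Δφ² + q²Δλ²) = 3442·0.76658 = 2639 nmi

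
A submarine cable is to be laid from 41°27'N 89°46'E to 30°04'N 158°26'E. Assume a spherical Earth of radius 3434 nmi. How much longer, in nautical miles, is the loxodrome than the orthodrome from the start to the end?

76 nmi

Great circle: cos σ = sin φ₁ sin φ₂ + cos φ₁ cos φ₂ cos Δλ,  σ = 0.9672 rad → d_gc = 3321.25 nmi
Rhumb line: Δψ = -0.2457, q = Δφ/Δψ = 0.8088, d_rh = R√(Δφ²+q²Δλ²) = 3397.67 nmi
Excess = 3397.67 − 3321.25 = 76.42 ≈ 76 nmi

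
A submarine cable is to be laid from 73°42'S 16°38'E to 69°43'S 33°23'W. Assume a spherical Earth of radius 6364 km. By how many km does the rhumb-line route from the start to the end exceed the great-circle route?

Great circle: cos σ = sin φ₁ sin φ₂ + cos φ₁ cos φ₂ cos Δλ,  σ = 0.2736 rad → d_gc = 1741.1 km
Rhumb line: Δψ = +0.2224, q = Δφ/Δψ = 0.3126, d_rh = R√(Δφ²+q²Δλ²) = 1792.3 km
Excess = 1792.3 − 1741.1 = 51.2 ≈ 51 km

51 km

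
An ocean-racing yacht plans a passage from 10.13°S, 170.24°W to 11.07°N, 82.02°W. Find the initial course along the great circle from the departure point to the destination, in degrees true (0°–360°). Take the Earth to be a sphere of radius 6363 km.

78.8°

N = sin Δλ·cos φ₂ = +0.9809;  D = cos φ₁ sin φ₂ − sin φ₁ cos φ₂ cos Δλ = +0.1944
initial course = atan2(N, D) = 78.79°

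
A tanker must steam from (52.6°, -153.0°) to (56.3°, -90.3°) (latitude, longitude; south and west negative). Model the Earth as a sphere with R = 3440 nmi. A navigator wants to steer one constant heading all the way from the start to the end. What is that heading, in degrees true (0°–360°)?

84.2°

Δψ = ln[tan(π/4+φ₂/2)/tan(π/4+φ₁/2)] = +0.1112
Δλ = +1.0943 rad (taken the short way round)
course = atan2(Δλ, Δψ) = 84.20°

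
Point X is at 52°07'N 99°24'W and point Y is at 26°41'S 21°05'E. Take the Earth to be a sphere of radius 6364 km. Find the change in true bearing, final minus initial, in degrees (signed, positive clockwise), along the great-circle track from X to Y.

+53.0°

At departure: θ₁ = atan2(sin Δλ cos φ₂, cos φ₁ sin φ₂ − sin φ₁ cos φ₂ cos Δλ) = 83.92°
At arrival: θ₂ = atan2(sin Δλ cos φ₁, −cos φ₂ sin φ₁ + sin φ₂ cos φ₁ cos Δλ) = 136.89°
Δθ = θ₂ − θ₁ = +53.0°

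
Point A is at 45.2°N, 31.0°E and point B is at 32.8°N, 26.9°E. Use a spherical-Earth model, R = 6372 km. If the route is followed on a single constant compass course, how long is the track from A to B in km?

Rhumb course C = atan2(Δλ, Δψ) with Δψ = ln[tan(π/4+φ₂/2)/tan(π/4+φ₁/2)] = -0.2797, Δλ = -0.0716 → C = 194.35°
d = R·|Δφ| / |cos C| = 6372·0.21642 / 0.96881 = 1423 km

1423 km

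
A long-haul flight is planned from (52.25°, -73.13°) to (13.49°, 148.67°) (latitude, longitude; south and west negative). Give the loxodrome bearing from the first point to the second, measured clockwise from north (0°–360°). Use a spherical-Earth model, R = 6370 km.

250.9°

Meridional parts: M(φ₁)=+1.0733, M(φ₂)=+0.2377 → ΔM = -0.8356;  Δλ = -2.4120 rad
tan C = Δλ / ΔM = +2.8865 → C = 250.89°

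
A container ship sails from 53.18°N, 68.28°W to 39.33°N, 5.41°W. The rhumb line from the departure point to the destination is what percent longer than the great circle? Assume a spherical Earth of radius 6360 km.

2.8%

Great circle: σ = 0.7688 rad → d_gc = Rσ = 4889.5 km
Rhumb: Δφ = -0.2417, Δλ = +1.0973, Δψ = -0.3523, q = Δφ/Δψ = 0.6861 → d_rh = R√(Δφ²+q²Δλ²) = 5028.6 km
Excess = (5028.6 − 4889.5) / 4889.5 = 139.1 / 4889.5 = 2.84% ≈ 2.8%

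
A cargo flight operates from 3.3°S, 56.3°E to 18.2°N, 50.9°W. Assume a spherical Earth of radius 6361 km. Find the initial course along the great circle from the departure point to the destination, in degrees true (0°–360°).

288.0°

θ = atan2( sin Δλ·cos φ₂ ,  cos φ₁ sin φ₂ − sin φ₁ cos φ₂ cos Δλ )
  = atan2(-0.9075, +0.2956) = 288.04°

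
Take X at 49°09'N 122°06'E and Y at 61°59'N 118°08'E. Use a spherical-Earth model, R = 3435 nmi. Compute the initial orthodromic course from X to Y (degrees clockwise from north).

351.7°

θ = atan2( sin Δλ·cos φ₂ ,  cos φ₁ sin φ₂ − sin φ₁ cos φ₂ cos Δλ )
  = atan2(-0.0325, +0.2230) = 351.71°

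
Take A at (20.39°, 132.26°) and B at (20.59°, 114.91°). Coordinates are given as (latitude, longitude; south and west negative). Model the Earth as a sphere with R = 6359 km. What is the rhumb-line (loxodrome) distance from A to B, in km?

Δψ = ln[tan(π/4+φ₂/2)/tan(π/4+φ₁/2)] = +0.0037;  Δφ = +0.0035 rad,  Δλ = -0.3028 rad
q = Δφ/Δψ = 0.9367
d = R·√(Δφ² + q²Δλ²) = 6359·0.28368 = 1804 km

1804 km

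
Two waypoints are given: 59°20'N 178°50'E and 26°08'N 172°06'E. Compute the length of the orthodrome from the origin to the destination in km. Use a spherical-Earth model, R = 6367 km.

3726 km

cos σ = sin φ₁ sin φ₂ + cos φ₁ cos φ₂ cos Δλ
      = sin(59.33°)sin(26.13°) + cos(59.33°)cos(26.13°)cos(-6.73°) = 0.8336
σ = 33.529° → d = Rσ = 6367·0.58519 = 3726 km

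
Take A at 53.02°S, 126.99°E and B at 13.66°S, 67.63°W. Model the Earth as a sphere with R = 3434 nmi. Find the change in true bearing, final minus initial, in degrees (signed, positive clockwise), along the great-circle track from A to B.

-155.2°

Initial bearing θ₁ = atan2(sin Δλ cos φ₂, cos φ₁ sin φ₂ − sin φ₁ cos φ₂ cos Δλ) = 164.64°
Final bearing θ₂ = (initial bearing from the destination back to the start) + 180° = 9.43°
Δθ = θ₂ − θ₁ = -155.2°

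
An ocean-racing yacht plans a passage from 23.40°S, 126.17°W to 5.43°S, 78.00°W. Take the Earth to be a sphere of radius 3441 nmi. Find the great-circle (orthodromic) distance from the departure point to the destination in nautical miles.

Haversine: a = sin²(Δφ/2)+cos φ₁ cos φ₂ sin²(Δλ/2) = 0.17655;  σ = 2·atan2(√a,√(1−a))
σ = 49.691° → d = Rσ = 3441·0.86728 = 2984 nmi

2984 nmi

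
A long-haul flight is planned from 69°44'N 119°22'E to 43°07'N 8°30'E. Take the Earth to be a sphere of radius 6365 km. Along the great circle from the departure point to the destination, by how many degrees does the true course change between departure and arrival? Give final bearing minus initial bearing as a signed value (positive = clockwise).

At departure: θ₁ = atan2(sin Δλ cos φ₂, cos φ₁ sin φ₂ − sin φ₁ cos φ₂ cos Δλ) = 305.17°
At arrival: θ₂ = atan2(sin Δλ cos φ₁, −cos φ₂ sin φ₁ + sin φ₂ cos φ₁ cos Δλ) = 202.82°
Δθ = θ₂ − θ₁ = -102.3°

-102.3°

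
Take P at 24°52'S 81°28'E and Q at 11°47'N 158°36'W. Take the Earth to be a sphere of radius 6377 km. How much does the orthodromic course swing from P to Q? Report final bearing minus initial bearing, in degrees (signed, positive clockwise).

-23.5°

Initial bearing θ₁ = atan2(sin Δλ cos φ₂, cos φ₁ sin φ₂ − sin φ₁ cos φ₂ cos Δλ) = 91.36°
Final bearing θ₂ = (initial bearing from the destination back to the start) + 180° = 67.90°
Δθ = θ₂ − θ₁ = -23.5°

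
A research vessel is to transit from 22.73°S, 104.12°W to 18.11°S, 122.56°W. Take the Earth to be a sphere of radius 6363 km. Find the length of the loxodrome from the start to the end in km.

1986 km

Δψ = ln[tan(π/4+φ₂/2)/tan(π/4+φ₁/2)] = +0.0861;  Δφ = +0.0806 rad,  Δλ = -0.3218 rad
q = Δφ/Δψ = 0.9368
d = R·√(Δφ² + q²Δλ²) = 6363·0.31211 = 1986 km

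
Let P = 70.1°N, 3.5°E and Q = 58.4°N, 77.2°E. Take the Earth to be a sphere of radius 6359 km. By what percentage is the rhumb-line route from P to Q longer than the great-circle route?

6.0%

Great circle: σ = 0.5530 rad → d_gc = Rσ = 3516.8 km
Rhumb: Δφ = -0.2042, Δλ = +1.2863, Δψ = -0.4781, q = Δφ/Δψ = 0.4271 → d_rh = R√(Δφ²+q²Δλ²) = 3727.0 km
Excess = (3727.0 − 3516.8) / 3516.8 = 210.2 / 3516.8 = 5.98% ≈ 6.0%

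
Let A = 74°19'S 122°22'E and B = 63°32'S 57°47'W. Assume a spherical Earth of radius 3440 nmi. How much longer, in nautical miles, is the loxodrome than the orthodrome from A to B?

Great circle: cos σ = sin φ₁ sin φ₂ + cos φ₁ cos φ₂ cos Δλ,  σ = 0.7357 rad → d_gc = 2530.66 nmi
Rhumb line: Δψ = +0.5350, q = Δφ/Δψ = 0.3518, d_rh = R√(Δφ²+q²Δλ²) = 3853.21 nmi
Excess = 3853.21 − 2530.66 = 1322.55 ≈ 1323 nmi

1323 nmi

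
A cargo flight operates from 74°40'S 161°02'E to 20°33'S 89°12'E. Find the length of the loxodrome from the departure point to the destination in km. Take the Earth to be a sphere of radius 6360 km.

Rhumb course C = atan2(Δλ, Δψ) with Δψ = ln[tan(π/4+φ₂/2)/tan(π/4+φ₁/2)] = +1.6387, Δλ = -1.2537 → C = 322.58°
d = R·|Δφ| / |cos C| = 6360·0.94451 / 0.79422 = 7563 km

7563 km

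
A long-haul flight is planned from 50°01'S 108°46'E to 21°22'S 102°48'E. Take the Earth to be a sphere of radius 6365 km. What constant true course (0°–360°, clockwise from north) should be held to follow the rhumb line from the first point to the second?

350.6°

Δψ = ln[tan(π/4+φ₂/2)/tan(π/4+φ₁/2)] = +0.6293
Δλ = -0.1041 rad (taken the short way round)
course = atan2(Δλ, Δψ) = 350.60°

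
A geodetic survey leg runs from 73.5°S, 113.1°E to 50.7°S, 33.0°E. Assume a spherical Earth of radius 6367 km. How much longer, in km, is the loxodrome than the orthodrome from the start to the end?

299 km

Great circle: cos σ = sin φ₁ sin φ₂ + cos φ₁ cos φ₂ cos Δλ,  σ = 0.6874 rad → d_gc = 4376.64 km
Rhumb line: Δψ = +0.9012, q = Δφ/Δψ = 0.4415, d_rh = R√(Δφ²+q²Δλ²) = 4676.11 km
Excess = 4676.11 − 4376.64 = 299.47 ≈ 299 km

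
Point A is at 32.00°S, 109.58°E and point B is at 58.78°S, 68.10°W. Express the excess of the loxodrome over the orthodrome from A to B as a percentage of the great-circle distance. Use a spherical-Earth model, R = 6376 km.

39.2%

Great circle: σ = 1.5568 rad → d_gc = Rσ = 9926.3 km
Rhumb: Δφ = -0.4674, Δλ = -3.1011, Δψ = -0.6851, q = Δφ/Δψ = 0.6822 → d_rh = R√(Δφ²+q²Δλ²) = 13814.8 km
Excess = (13814.8 − 9926.3) / 9926.3 = 3888.5 / 9926.3 = 39.17% ≈ 39.2%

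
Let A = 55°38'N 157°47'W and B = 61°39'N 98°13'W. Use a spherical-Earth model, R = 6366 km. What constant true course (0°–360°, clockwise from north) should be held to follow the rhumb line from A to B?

Δψ = ln[tan(π/4+φ₂/2)/tan(π/4+φ₁/2)] = +0.2024
Δλ = +1.0396 rad (taken the short way round)
course = atan2(Δλ, Δψ) = 78.98°

79.0°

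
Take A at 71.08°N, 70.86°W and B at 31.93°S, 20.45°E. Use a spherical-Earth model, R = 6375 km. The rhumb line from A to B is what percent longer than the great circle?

Great circle: σ = 2.1020 rad → d_gc = Rσ = 13400.5 km
Rhumb: Δφ = -1.7979, Δλ = +1.5937, Δψ = -2.3806, q = Δφ/Δψ = 0.7552 → d_rh = R√(Δφ²+q²Δλ²) = 13792.5 km
Excess = (13792.5 − 13400.5) / 13400.5 = 392.0 / 13400.5 = 2.93% ≈ 2.9%

2.9%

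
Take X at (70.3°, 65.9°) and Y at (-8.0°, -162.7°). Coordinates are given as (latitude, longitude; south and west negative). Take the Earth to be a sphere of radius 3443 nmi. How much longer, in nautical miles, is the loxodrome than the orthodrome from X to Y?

750 nmi

Great circle: cos σ = sin φ₁ sin φ₂ + cos φ₁ cos φ₂ cos Δλ,  σ = 1.9303 rad → d_gc = 6645.9 nmi
Rhumb line: Δψ = -1.8909, q = Δφ/Δψ = 0.7227, d_rh = R√(Δφ²+q²Δλ²) = 7396.2 nmi
Excess = 7396.2 − 6645.9 = 750.3 ≈ 750 nmi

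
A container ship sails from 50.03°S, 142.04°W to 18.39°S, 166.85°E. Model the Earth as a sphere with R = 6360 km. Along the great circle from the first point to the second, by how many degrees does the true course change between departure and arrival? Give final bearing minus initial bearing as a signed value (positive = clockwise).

Initial bearing θ₁ = atan2(sin Δλ cos φ₂, cos φ₁ sin φ₂ − sin φ₁ cos φ₂ cos Δλ) = 288.97°
Final bearing θ₂ = (initial bearing from the destination back to the start) + 180° = 320.19°
Δθ = θ₂ − θ₁ = +31.2°

+31.2°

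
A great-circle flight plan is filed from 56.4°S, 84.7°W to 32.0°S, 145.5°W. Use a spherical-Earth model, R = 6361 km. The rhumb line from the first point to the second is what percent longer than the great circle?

Great circle: σ = 0.8361 rad → d_gc = Rσ = 5318.7 km
Rhumb: Δφ = +0.4259, Δλ = -1.0612, Δψ = +0.6076, q = Δφ/Δψ = 0.7009 → d_rh = R√(Δφ²+q²Δλ²) = 5451.9 km
Excess = (5451.9 − 5318.7) / 5318.7 = 133.2 / 5318.7 = 2.50% ≈ 2.5%

2.5%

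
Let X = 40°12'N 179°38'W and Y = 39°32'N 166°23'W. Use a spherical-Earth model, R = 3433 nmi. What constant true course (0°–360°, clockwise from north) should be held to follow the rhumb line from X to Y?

93.8°

Meridional parts: M(φ₁)=+0.7675, M(φ₂)=+0.7523 → ΔM = -0.0152;  Δλ = +0.2313 rad
tan C = Δλ / ΔM = -15.2546 → C = 93.75°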